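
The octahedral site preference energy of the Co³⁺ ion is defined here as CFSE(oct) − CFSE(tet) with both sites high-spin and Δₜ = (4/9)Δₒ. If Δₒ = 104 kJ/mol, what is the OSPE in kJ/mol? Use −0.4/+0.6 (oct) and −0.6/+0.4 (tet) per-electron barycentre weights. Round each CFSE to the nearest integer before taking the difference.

-14

Group 9 minus oxidation state +3 gives a d⁶ configuration for Co³⁺.
Octahedral high-spin t2g^4 e_g^2: CFSE = -0.4 × 104 = -42 kJ/mol.
Tetrahedral: e^3 t2^3, CFSE = 3(−0.6) + 3(+0.4) = -0.6Δₜ = -0.6 × (4/9) × 104 = -28 kJ/mol.
Subtracting, OSPE = -42 − (-28) = -14 kJ/mol.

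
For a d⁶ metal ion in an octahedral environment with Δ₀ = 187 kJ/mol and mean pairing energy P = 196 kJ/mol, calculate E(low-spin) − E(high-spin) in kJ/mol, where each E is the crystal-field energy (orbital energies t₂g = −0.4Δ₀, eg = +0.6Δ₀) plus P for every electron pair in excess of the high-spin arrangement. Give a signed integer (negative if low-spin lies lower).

In the high-spin limit (t₂g⁴ eg²) the orbital term is -0.4Δ₀ = -75 kJ/mol, with no excess pairing.
Low-spin: t₂g⁶ eg⁰, orbital CFSE = -2.4Δ₀ = -449 kJ/mol; plus 2 excess pairs × P = +392 kJ/mol; total -57 kJ/mol.
The difference is -57 − (-75) = 18 kJ/mol, so high-spin lies lower.

18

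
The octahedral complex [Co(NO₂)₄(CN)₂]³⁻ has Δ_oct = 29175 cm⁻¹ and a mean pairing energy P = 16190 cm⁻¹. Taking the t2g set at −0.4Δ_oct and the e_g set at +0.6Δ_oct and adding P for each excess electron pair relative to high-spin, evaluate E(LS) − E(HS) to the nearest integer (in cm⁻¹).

Ligand charges: 4×(-1) from NO₂⁻ and 2×(-1) from CN⁻ sum to -6; with overall charge -3, Co is +3.
Co sits in group 9; removing 3 electrons leaves Co³⁺ with 9 − 3 = 6 d electrons.
High-spin: t2g^4 e_g^2, CFSE = -0.4Δ_oct = -11670 cm⁻¹.
Low-spin: t2g^6 e_g^0, orbital CFSE = -2.4Δ_oct = -70020 cm⁻¹; plus 2 excess pairs × P = +32380 cm⁻¹; total -37640 cm⁻¹.
E(LS) − E(HS) = -37640 − (-11670) = -25970 cm⁻¹.

-25970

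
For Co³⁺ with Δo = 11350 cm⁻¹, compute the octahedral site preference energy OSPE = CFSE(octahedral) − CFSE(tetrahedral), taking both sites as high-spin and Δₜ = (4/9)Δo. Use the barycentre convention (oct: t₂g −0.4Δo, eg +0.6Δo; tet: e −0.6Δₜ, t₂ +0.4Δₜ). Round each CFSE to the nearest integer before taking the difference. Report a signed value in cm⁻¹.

Co³⁺: group 9, so d-count = 9 − 3 = 6.
Octahedral (high-spin): t₂g⁴ eg², CFSE = 4(−0.4) + 2(+0.6) = -0.4Δo = -0.4 × 11350 = -4540 cm⁻¹.
In a tetrahedral site the filling is e³ t₂³: CFSE(tet) = -0.6Δₜ = -0.6 × (4/9)(11350) = -3027 cm⁻¹.
Subtracting, OSPE = -4540 − (-3027) = -1513 cm⁻¹.

-1513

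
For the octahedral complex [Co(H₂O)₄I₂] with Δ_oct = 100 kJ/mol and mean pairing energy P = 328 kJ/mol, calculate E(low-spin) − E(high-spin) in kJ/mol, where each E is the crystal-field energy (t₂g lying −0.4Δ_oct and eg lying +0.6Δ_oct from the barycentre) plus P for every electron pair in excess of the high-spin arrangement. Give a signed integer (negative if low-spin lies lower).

Ligand charges: 4×(+0) from H₂O and 2×(-1) from I⁻ sum to -2; with overall charge +0, Co is +2.
Co²⁺: group 9, so d-count = 9 − 2 = 7.
High-spin d⁷ fills as t₂g⁵ eg² with CFSE 5(−0.4) + 2(+0.6) = -0.8Δ_oct = -80 kJ/mol.
For low-spin the configuration is t₂g⁶ eg¹: orbital energy -1.8 × 100 = -180 kJ/mol, and 1 additional pair relative to high-spin adds 328 kJ/mol, giving 148 kJ/mol.
The difference is 148 − (-80) = 228 kJ/mol, so high-spin lies lower.

228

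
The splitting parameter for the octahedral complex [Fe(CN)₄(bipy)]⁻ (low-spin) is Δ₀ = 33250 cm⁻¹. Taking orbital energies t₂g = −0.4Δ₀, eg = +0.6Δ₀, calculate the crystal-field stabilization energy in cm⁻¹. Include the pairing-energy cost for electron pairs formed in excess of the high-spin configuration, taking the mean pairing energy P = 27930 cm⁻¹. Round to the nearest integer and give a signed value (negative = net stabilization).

-10640

Ligand charges: 4×(-1) from CN⁻ and 1×(+0) from bipy sum to -4; with overall charge -1, Fe is +3.
Fe sits in group 8; removing 3 electrons leaves Fe³⁺ with 8 − 3 = 5 d electrons.
The d⁵ electrons fill as t₂g⁵ eg⁰.
The orbital stabilization is -2.0Δ₀ = -2.0 × 33250 = -66500 cm⁻¹.
Relative to high-spin t₂g³ eg² (0 paired), the low-spin configuration has 2 additional pairs, contributing +2 × 27930 = +55860 cm⁻¹.
Combining: -66500 + 55860 = -10640 cm⁻¹.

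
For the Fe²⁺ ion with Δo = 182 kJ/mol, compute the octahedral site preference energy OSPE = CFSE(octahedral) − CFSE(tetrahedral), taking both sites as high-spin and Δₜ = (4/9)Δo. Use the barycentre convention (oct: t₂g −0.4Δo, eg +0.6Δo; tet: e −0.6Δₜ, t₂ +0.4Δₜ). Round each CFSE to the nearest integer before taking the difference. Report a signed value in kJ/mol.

Fe is in group 8, so Fe²⁺ is d⁶ (8 − 2 = 6).
Octahedral (high-spin): t2g^4 e_g^2, CFSE = 4(−0.4) + 2(+0.6) = -0.4Δo = -0.4 × 182 = -73 kJ/mol.
In a tetrahedral site the filling is e^3 t2^3: CFSE(tet) = -0.6Δₜ = -0.6 × (4/9)(182) = -49 kJ/mol.
OSPE = CFSE(oct) − CFSE(tet) = -73 − (-49) = -24 kJ/mol.

-24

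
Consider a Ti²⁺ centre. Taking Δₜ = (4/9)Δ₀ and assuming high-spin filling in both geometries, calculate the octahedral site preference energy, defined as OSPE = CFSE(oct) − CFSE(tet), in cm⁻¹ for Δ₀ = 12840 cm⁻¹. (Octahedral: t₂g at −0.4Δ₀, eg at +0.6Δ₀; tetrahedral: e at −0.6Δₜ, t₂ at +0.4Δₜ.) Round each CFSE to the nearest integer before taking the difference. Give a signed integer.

-3424

Group 4 minus oxidation state +2 gives a d² configuration for Ti²⁺.
Octahedral (high-spin): t₂g² eg⁰, CFSE = 2(−0.4) + 0(+0.6) = -0.8Δ₀ = -0.8 × 12840 = -10272 cm⁻¹.
Tetrahedral e² t₂⁰ gives -1.2Δₜ = -1.2 × (4/9) × 12840 = -6848 cm⁻¹.
OSPE = -10272 − (-6848) = -3424 cm⁻¹.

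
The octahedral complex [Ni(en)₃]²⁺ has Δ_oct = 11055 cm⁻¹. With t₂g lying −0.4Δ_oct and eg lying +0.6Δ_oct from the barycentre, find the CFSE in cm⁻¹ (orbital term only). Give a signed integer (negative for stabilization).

-13266

en is neutral, so the +2 overall charge sits on Ni: oxidation state +2.
Group 10 minus oxidation state +2 gives a d⁸ configuration for Ni²⁺.
For octahedral d⁸ the high- and low-spin configurations coincide.
Configuration: t₂g⁶ eg².
The orbital stabilization is -1.2Δ_oct = -1.2 × 11055 = -13266 cm⁻¹.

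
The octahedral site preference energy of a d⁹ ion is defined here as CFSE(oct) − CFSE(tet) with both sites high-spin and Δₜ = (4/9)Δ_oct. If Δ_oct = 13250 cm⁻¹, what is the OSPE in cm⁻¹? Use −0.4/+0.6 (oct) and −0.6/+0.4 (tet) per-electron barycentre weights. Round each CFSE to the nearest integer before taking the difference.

In an octahedral site d⁹ (HS) is t₂g⁶ eg³, giving CFSE(oct) = -0.6Δ_oct = -7950 cm⁻¹.
Tetrahedral: e⁴ t₂⁵, CFSE = 4(−0.6) + 5(+0.4) = -0.4Δₜ = -0.4 × (4/9) × 13250 = -2356 cm⁻¹.
OSPE = CFSE(oct) − CFSE(tet) = -7950 − (-2356) = -5594 cm⁻¹.

-5594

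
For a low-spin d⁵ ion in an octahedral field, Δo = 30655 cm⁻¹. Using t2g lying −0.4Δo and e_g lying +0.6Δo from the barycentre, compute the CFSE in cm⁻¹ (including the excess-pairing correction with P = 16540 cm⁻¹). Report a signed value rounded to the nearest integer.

Electron filling gives t2g^5 e_g^0.
The orbital stabilization is -2.0Δo = -2.0 × 30655 = -61310 cm⁻¹.
Pairing penalty: 2 pairs vs 0 in the high-spin reference → 2 extra × P = 33080 cm⁻¹.
Combining: -61310 + 33080 = -28230 cm⁻¹.

-28230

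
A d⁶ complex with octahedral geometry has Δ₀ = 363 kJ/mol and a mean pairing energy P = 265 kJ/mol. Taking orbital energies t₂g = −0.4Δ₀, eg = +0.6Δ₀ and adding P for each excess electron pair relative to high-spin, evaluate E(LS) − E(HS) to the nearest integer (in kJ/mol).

High-spin d⁶ fills as t₂g⁴ eg² with CFSE 4(−0.4) + 2(+0.6) = -0.4Δ₀ = -145 kJ/mol.
Low-spin t₂g⁶ eg⁰ gives -2.4Δ₀ = -871 kJ/mol, but forming 2 extra pairs costs 2P = 530 kJ/mol, so E(LS) = -871 + 530 = -341 kJ/mol.
The difference is -341 − (-145) = -196 kJ/mol, so low-spin lies lower.

-196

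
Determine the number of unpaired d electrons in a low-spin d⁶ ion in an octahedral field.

Configuration: t₂g⁶ eg⁰, giving 0 unpaired electrons.

0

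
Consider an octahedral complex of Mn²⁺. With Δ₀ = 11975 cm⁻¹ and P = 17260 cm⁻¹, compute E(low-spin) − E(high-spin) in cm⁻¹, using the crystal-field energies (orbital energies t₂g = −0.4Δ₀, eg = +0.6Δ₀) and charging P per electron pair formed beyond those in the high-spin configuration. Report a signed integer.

Mn is in group 7, so Mn²⁺ is d⁵ (7 − 2 = 5).
High-spin: t₂g³ eg², CFSE = 0.0Δ₀ = 0 cm⁻¹.
Low-spin t₂g⁵ eg⁰ gives -2.0Δ₀ = -23950 cm⁻¹, but forming 2 extra pairs costs 2P = 34520 cm⁻¹, so E(LS) = -23950 + 34520 = 10570 cm⁻¹.
The difference is 10570 − (0) = 10570 cm⁻¹, so high-spin lies lower.

10570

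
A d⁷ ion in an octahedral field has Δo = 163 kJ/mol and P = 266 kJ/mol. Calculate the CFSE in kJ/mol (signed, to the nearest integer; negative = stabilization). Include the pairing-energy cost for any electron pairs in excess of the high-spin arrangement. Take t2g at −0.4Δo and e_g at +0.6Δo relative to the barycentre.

Since Δo = 163 kJ/mol < P = 266 kJ/mol, the complex adopts the high-spin configuration.
Filling d⁷ accordingly: t2g^5 e_g^2.
Orbital CFSE = -0.8Δo = -0.8 × 163 = -130 kJ/mol.
High-spin has no excess pairs, so no pairing correction applies.

-130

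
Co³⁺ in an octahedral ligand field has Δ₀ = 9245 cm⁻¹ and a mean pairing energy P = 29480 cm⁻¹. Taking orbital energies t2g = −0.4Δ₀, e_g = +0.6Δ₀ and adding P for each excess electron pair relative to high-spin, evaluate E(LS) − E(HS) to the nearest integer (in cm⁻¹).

Co sits in group 9; removing 3 electrons leaves Co³⁺ with 9 − 3 = 6 d electrons.
High-spin: t2g^4 e_g^2, CFSE = -0.4Δ₀ = -3698 cm⁻¹.
For low-spin the configuration is t2g^6 e_g^0: orbital energy -2.4 × 9245 = -22188 cm⁻¹, and 2 additional pairs relative to high-spin add 58960 cm⁻¹, giving 36772 cm⁻¹.
E(LS) − E(HS) = 36772 − (-3698) = 40470 cm⁻¹.

40470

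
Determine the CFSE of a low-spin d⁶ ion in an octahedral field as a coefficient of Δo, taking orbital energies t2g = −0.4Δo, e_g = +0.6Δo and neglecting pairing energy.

-2.4 Δo

Configuration: t2g^6 e_g^0.
CFSE = 6(-0.4Δo) + 0(0.6Δo) = -2.4Δo + 0.0Δo = -2.4Δo.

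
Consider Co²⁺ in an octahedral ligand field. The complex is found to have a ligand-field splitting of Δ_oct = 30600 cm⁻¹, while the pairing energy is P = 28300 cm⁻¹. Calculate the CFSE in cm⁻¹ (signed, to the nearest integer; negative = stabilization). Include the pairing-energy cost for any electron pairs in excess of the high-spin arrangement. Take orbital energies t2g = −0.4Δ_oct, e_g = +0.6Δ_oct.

Co²⁺: group 9, so d-count = 9 − 2 = 7.
Since Δ_oct = 30600 cm⁻¹ > P = 28300 cm⁻¹, the complex adopts the low-spin configuration.
That gives t2g^6 e_g^1.
Orbital CFSE = -1.8Δ_oct = -1.8 × 30600 = -55080 cm⁻¹.
Excess pairs vs high-spin: 3 − 2 = 1; pairing cost = +28300 cm⁻¹.
Net CFSE = -55080 + 28300 = -26780 cm⁻¹.

-26780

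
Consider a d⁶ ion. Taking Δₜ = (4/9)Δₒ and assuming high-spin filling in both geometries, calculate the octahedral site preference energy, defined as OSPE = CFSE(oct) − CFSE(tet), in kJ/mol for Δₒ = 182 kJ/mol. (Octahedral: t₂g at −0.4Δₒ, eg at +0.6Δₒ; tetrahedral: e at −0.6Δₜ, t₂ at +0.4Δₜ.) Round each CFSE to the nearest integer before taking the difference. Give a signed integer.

-24

In an octahedral site d⁶ (HS) is t2g^4 e_g^2, giving CFSE(oct) = -0.4Δₒ = -73 kJ/mol.
Tetrahedral: e^3 t2^3, CFSE = 3(−0.6) + 3(+0.4) = -0.6Δₜ = -0.6 × (4/9) × 182 = -49 kJ/mol.
OSPE = CFSE(oct) − CFSE(tet) = -73 − (-49) = -24 kJ/mol.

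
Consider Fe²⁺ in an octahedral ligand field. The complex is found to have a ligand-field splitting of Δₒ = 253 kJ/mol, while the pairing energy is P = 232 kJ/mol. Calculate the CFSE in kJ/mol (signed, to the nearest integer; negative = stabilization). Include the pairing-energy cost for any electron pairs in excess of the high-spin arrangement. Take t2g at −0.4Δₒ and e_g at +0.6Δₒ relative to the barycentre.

-143

Fe is in group 8, so Fe²⁺ is d⁶ (8 − 2 = 6).
With Δₒ > P the complex is low-spin.
Configuration: t2g^6 e_g^0.
Orbital CFSE = -2.4Δₒ = -2.4 × 253 = -607 kJ/mol.
Excess pairs vs high-spin: 3 − 1 = 2; pairing cost = +464 kJ/mol.
Net CFSE = -607 + 464 = -143 kJ/mol.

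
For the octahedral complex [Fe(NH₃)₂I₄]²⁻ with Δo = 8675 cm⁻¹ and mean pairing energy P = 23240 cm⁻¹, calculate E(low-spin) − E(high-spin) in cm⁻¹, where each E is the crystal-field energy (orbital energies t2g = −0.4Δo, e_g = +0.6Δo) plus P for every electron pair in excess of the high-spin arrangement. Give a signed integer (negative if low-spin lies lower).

Ligand charges: 2×(+0) from NH₃ and 4×(-1) from I⁻ sum to -4; with overall charge -2, Fe is +2.
Fe is in group 8, so Fe²⁺ is d⁶ (8 − 2 = 6).
High-spin: t2g^4 e_g^2, CFSE = -0.4Δo = -3470 cm⁻¹.
Low-spin t2g^6 e_g^0 gives -2.4Δo = -20820 cm⁻¹, but forming 2 extra pairs costs 2P = 46480 cm⁻¹, so E(LS) = -20820 + 46480 = 25660 cm⁻¹.
Thus E(LS) − E(HS) = 29130 cm⁻¹.

29130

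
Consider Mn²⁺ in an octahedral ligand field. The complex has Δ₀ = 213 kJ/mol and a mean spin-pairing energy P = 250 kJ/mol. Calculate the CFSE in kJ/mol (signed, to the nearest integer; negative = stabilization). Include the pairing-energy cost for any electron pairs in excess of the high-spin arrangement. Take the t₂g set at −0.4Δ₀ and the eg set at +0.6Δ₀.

Group 7 minus oxidation state +2 gives a d⁵ configuration for Mn²⁺.
Δ₀ < P, so pairing is avoided: the ground state is high-spin.
That gives t₂g³ eg².
Orbital CFSE = 0.0Δ₀ = 0.0 × 213 = 0 kJ/mol.
High-spin has no excess pairs, so no pairing correction applies.

0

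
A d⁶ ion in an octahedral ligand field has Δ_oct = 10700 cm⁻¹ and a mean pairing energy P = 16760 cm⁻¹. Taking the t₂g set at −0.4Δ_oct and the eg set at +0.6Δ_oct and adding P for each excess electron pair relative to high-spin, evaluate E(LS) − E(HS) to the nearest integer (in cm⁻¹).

12120

High-spin d⁶ fills as t₂g⁴ eg² with CFSE 4(−0.4) + 2(+0.6) = -0.4Δ_oct = -4280 cm⁻¹.
Low-spin t₂g⁶ eg⁰ gives -2.4Δ_oct = -25680 cm⁻¹, but forming 2 extra pairs costs 2P = 33520 cm⁻¹, so E(LS) = -25680 + 33520 = 7840 cm⁻¹.
E(LS) − E(HS) = 7840 − (-4280) = 12120 cm⁻¹.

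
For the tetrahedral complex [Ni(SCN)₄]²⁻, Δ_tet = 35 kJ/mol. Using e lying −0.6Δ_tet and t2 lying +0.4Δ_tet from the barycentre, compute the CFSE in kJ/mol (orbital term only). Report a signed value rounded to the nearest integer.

-28

Each SCN⁻ contributes -1; 4 × (-1) = -4. With overall charge -2, Ni is in the +2 oxidation state.
Group 10 minus oxidation state +2 gives a d⁸ configuration for Ni²⁺.
Tetrahedral fields are weak (Δₜ ≈ 4/9 Δₒ), so electrons fill high-spin.
Configuration: e^4 t2^4.
Orbital CFSE = 4(-0.6) + 4(0.4) = -0.8Δ_tet = -0.8 × 35 = -28 kJ/mol.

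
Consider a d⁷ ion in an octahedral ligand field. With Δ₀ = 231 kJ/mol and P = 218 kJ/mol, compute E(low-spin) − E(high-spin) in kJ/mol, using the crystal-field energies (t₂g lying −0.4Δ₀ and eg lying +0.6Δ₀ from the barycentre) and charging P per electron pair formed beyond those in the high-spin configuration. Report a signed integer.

-13

High-spin: t₂g⁵ eg², CFSE = -0.8Δ₀ = -185 kJ/mol.
Low-spin t₂g⁶ eg¹ gives -1.8Δ₀ = -416 kJ/mol, but forming 1 extra pair costs 1P = 218 kJ/mol, so E(LS) = -416 + 218 = -198 kJ/mol.
E(LS) − E(HS) = -198 − (-185) = -13 kJ/mol.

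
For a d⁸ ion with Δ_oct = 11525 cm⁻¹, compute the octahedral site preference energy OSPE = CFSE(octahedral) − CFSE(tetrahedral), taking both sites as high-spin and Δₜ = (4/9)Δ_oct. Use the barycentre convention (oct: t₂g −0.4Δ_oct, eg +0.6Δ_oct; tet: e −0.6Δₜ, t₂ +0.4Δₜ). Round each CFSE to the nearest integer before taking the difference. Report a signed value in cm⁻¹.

Octahedral (high-spin): t2g^6 e_g^2, CFSE = 6(−0.4) + 2(+0.6) = -1.2Δ_oct = -1.2 × 11525 = -13830 cm⁻¹.
Tetrahedral: e^4 t2^4, CFSE = 4(−0.6) + 4(+0.4) = -0.8Δₜ = -0.8 × (4/9) × 11525 = -4098 cm⁻¹.
Subtracting, OSPE = -13830 − (-4098) = -9732 cm⁻¹.

-9732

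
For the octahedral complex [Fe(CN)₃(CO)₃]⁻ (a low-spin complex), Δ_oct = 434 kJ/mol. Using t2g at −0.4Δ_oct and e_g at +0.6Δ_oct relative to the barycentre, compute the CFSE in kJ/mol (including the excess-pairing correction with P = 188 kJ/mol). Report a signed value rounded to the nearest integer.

-666

Ligand charges: 3×(-1) from CN⁻ and 3×(+0) from CO sum to -3; with overall charge -1, Fe is +2.
Fe²⁺: group 8, so d-count = 8 − 2 = 6.
Electron filling gives t2g^6 e_g^0.
CFSE(orbital) = 6×(-0.4Δ_oct) + 0×(0.6Δ_oct) = -2.4Δ_oct; with Δ_oct = 434 kJ/mol that is -1042 kJ/mol.
Pairing penalty: 3 pairs vs 1 in the high-spin reference → 2 extra × P = 376 kJ/mol.
Combining: -1042 + 376 = -666 kJ/mol.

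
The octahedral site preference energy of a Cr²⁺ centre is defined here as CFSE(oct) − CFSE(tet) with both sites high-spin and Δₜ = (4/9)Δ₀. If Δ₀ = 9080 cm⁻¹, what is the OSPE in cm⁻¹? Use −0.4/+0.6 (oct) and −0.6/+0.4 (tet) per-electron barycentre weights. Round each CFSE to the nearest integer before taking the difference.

-3834

Cr²⁺: group 6, so d-count = 6 − 2 = 4.
Octahedral high-spin t₂g³ eg¹: CFSE = -0.6 × 9080 = -5448 cm⁻¹.
In a tetrahedral site the filling is e² t₂²: CFSE(tet) = -0.4Δₜ = -0.4 × (4/9)(9080) = -1614 cm⁻¹.
OSPE = -5448 − (-1614) = -3834 cm⁻¹.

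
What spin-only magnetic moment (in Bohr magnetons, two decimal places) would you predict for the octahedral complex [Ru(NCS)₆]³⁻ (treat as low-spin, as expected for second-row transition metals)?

Each NCS⁻ contributes -1; 6 × (-1) = -6. With overall charge -3, Ru is in the +3 oxidation state.
Ru sits in group 8; removing 3 electrons leaves Ru³⁺ with 8 − 3 = 5 d electrons.
Configuration: t₂g⁵ eg⁰ → 1 unpaired electron.
μ(spin-only) = √[1(1+2)] = √3 ≈ 1.73 Bohr magnetons.

1.73 Bohr magnetons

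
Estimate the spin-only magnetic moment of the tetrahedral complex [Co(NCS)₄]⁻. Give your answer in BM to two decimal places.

4.90 BM

Each NCS⁻ contributes -1; 4 × (-1) = -4. With overall charge -1, Co is in the +3 oxidation state.
Co sits in group 9; removing 3 electrons leaves Co³⁺ with 9 − 3 = 6 d electrons.
With tetrahedral geometry the complex is necessarily high-spin.
Configuration: e^3 t2^3 → 4 unpaired electrons.
μ(spin-only) = √[4(4+2)] = √24 ≈ 4.90 BM.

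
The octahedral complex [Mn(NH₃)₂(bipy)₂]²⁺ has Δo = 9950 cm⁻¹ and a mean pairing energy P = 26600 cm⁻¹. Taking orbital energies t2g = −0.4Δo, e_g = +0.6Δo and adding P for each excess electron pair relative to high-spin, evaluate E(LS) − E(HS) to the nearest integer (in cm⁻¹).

33300

Ligand charges: 2×(+0) from NH₃ and 2×(+0) from bipy sum to +0; with overall charge +2, Mn is +2.
Mn²⁺: group 7, so d-count = 7 − 2 = 5.
High-spin d⁵ fills as t2g^3 e_g^2 with CFSE 3(−0.4) + 2(+0.6) = 0.0Δo = 0 cm⁻¹.
For low-spin the configuration is t2g^5 e_g^0: orbital energy -2.0 × 9950 = -19900 cm⁻¹, and 2 additional pairs relative to high-spin add 53200 cm⁻¹, giving 33300 cm⁻¹.
E(LS) − E(HS) = 33300 − (0) = 33300 cm⁻¹.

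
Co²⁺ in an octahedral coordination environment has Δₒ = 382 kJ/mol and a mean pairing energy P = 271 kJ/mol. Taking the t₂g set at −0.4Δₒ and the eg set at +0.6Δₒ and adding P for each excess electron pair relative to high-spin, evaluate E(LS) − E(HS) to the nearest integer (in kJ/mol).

-111

Co²⁺: group 9, so d-count = 9 − 2 = 7.
In the high-spin limit (t₂g⁵ eg²) the orbital term is -0.8Δₒ = -306 kJ/mol, with no excess pairing.
For low-spin the configuration is t₂g⁶ eg¹: orbital energy -1.8 × 382 = -688 kJ/mol, and 1 additional pair relative to high-spin adds 271 kJ/mol, giving -417 kJ/mol.
E(LS) − E(HS) = -417 − (-306) = -111 kJ/mol.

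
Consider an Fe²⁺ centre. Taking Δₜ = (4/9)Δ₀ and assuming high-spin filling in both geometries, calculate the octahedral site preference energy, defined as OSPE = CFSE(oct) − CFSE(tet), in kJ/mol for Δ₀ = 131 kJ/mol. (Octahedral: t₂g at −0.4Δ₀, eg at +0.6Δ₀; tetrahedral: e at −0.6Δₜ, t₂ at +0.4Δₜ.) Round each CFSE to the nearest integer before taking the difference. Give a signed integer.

-17

Fe²⁺: group 8, so d-count = 8 − 2 = 6.
In an octahedral site d⁶ (HS) is t₂g⁴ eg², giving CFSE(oct) = -0.4Δ₀ = -52 kJ/mol.
Tetrahedral e³ t₂³ gives -0.6Δₜ = -0.6 × (4/9) × 131 = -35 kJ/mol.
OSPE = -52 − (-35) = -17 kJ/mol.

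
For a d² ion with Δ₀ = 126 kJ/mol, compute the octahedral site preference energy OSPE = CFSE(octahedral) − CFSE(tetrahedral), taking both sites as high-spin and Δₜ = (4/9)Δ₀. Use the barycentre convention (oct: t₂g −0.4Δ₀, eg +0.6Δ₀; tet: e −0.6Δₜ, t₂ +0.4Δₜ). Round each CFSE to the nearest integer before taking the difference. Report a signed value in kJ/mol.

Octahedral high-spin t₂g² eg⁰: CFSE = -0.8 × 126 = -101 kJ/mol.
Tetrahedral e² t₂⁰ gives -1.2Δₜ = -1.2 × (4/9) × 126 = -67 kJ/mol.
Subtracting, OSPE = -101 − (-67) = -34 kJ/mol.

-34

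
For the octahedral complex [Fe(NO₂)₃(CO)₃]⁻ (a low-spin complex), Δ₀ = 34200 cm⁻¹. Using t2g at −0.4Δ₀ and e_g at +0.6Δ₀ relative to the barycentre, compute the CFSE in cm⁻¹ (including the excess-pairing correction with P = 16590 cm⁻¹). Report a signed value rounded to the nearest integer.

-48900

Ligand charges: 3×(-1) from NO₂⁻ and 3×(+0) from CO sum to -3; with overall charge -1, Fe is +2.
Fe sits in group 8; removing 2 electrons leaves Fe²⁺ with 8 − 2 = 6 d electrons.
Electron filling gives t2g^6 e_g^0.
CFSE(orbital) = 6×(-0.4Δ₀) + 0×(0.6Δ₀) = -2.4Δ₀; with Δ₀ = 34200 cm⁻¹ that is -82080 cm⁻¹.
Relative to high-spin t2g^4 e_g^2 (1 paired), the low-spin configuration has 2 additional pairs, contributing +2 × 16590 = +33180 cm⁻¹.
Net CFSE = -82080 + 33180 = -48900 cm⁻¹.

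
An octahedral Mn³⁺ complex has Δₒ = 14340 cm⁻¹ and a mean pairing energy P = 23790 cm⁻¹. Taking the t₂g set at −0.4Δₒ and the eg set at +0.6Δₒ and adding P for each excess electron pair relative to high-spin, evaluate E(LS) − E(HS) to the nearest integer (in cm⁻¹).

9450

Mn sits in group 7; removing 3 electrons leaves Mn³⁺ with 7 − 3 = 4 d electrons.
High-spin d⁴ fills as t₂g³ eg¹ with CFSE 3(−0.4) + 1(+0.6) = -0.6Δₒ = -8604 cm⁻¹.
For low-spin the configuration is t₂g⁴ eg⁰: orbital energy -1.6 × 14340 = -22944 cm⁻¹, and 1 additional pair relative to high-spin adds 23790 cm⁻¹, giving 846 cm⁻¹.
The difference is 846 − (-8604) = 9450 cm⁻¹, so high-spin lies lower.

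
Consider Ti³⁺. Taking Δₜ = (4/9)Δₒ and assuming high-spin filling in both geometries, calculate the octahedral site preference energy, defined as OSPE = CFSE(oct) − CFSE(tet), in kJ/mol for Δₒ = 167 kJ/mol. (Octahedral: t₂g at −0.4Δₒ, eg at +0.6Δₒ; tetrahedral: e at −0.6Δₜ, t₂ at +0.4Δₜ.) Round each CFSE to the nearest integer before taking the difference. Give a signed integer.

Ti sits in group 4; removing 3 electrons leaves Ti³⁺ with 4 − 3 = 1 d electrons.
Octahedral high-spin t₂g¹ eg⁰: CFSE = -0.4 × 167 = -67 kJ/mol.
In a tetrahedral site the filling is e¹ t₂⁰: CFSE(tet) = -0.6Δₜ = -0.6 × (4/9)(167) = -45 kJ/mol.
OSPE = CFSE(oct) − CFSE(tet) = -67 − (-45) = -22 kJ/mol.

-22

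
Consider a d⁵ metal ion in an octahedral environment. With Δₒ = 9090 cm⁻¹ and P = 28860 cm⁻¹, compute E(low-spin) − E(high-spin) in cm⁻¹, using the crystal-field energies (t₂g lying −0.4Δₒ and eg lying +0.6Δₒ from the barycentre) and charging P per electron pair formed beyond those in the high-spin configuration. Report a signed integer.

39540

High-spin: t₂g³ eg², CFSE = 0.0Δₒ = 0 cm⁻¹.
Low-spin t₂g⁵ eg⁰ gives -2.0Δₒ = -18180 cm⁻¹, but forming 2 extra pairs costs 2P = 57720 cm⁻¹, so E(LS) = -18180 + 57720 = 39540 cm⁻¹.
The difference is 39540 − (0) = 39540 cm⁻¹, so high-spin lies lower.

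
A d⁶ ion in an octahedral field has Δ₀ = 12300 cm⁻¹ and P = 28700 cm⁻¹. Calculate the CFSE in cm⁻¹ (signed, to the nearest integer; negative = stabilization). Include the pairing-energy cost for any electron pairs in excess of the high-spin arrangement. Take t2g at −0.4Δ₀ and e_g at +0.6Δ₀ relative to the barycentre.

-4920

With Δ₀ < P the complex is high-spin.
That gives t2g^4 e_g^2.
Orbital CFSE = -0.4Δ₀ = -0.4 × 12300 = -4920 cm⁻¹.
High-spin has no excess pairs, so no pairing correction applies.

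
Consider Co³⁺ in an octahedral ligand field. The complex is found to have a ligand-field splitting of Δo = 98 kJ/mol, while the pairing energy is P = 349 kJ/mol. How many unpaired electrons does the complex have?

4

Co sits in group 9; removing 3 electrons leaves Co³⁺ with 9 − 3 = 6 d electrons.
With Δo < P the complex is high-spin.
That gives t₂g⁴ eg².
Unpaired electrons: 4.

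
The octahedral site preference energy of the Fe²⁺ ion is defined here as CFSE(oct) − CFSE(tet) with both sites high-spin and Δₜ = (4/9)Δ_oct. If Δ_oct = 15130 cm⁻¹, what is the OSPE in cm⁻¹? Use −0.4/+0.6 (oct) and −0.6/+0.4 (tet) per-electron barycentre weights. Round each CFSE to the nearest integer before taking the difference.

-2017

Group 8 minus oxidation state +2 gives a d⁶ configuration for Fe²⁺.
In an octahedral site d⁶ (HS) is t₂g⁴ eg², giving CFSE(oct) = -0.4Δ_oct = -6052 cm⁻¹.
In a tetrahedral site the filling is e³ t₂³: CFSE(tet) = -0.6Δₜ = -0.6 × (4/9)(15130) = -4035 cm⁻¹.
OSPE = -6052 − (-4035) = -2017 cm⁻¹.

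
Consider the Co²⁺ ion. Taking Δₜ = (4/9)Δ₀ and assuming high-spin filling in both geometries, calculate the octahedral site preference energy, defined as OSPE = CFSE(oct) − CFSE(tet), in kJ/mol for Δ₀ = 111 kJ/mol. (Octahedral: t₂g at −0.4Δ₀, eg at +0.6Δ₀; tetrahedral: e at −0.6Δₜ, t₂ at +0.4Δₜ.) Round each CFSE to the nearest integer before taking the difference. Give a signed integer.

Group 9 minus oxidation state +2 gives a d⁷ configuration for Co²⁺.
In an octahedral site d⁷ (HS) is t₂g⁵ eg², giving CFSE(oct) = -0.8Δ₀ = -89 kJ/mol.
Tetrahedral: e⁴ t₂³, CFSE = 4(−0.6) + 3(+0.4) = -1.2Δₜ = -1.2 × (4/9) × 111 = -59 kJ/mol.
Subtracting, OSPE = -89 − (-59) = -30 kJ/mol.

-30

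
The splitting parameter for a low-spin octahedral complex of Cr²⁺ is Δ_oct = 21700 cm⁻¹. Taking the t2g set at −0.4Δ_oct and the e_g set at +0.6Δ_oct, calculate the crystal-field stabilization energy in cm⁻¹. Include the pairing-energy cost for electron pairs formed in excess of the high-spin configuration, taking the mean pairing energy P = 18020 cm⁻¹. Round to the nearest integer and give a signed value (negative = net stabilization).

Cr sits in group 6; removing 2 electrons leaves Cr²⁺ with 6 − 2 = 4 d electrons.
The d⁴ electrons fill as t2g^4 e_g^0.
The orbital stabilization is -1.6Δ_oct = -1.6 × 21700 = -34720 cm⁻¹.
Pairing penalty: 1 pair vs 0 in the high-spin reference → 1 extra × P = 18020 cm⁻¹.
Net CFSE = -34720 + 18020 = -16700 cm⁻¹.

-16700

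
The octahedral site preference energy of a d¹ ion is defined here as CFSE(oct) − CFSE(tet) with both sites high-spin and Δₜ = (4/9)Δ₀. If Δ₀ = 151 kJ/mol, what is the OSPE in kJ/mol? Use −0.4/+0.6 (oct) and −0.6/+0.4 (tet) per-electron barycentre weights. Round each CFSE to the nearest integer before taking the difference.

-20

Octahedral (high-spin): t₂g¹ eg⁰, CFSE = 1(−0.4) + 0(+0.6) = -0.4Δ₀ = -0.4 × 151 = -60 kJ/mol.
Tetrahedral: e¹ t₂⁰, CFSE = 1(−0.6) + 0(+0.4) = -0.6Δₜ = -0.6 × (4/9) × 151 = -40 kJ/mol.
OSPE = CFSE(oct) − CFSE(tet) = -60 − (-40) = -20 kJ/mol.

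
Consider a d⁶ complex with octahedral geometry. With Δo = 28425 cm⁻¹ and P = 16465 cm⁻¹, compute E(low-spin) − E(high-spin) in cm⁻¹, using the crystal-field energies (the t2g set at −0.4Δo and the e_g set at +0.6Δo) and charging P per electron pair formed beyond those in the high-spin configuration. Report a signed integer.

In the high-spin limit (t2g^4 e_g^2) the orbital term is -0.4Δo = -11370 cm⁻¹, with no excess pairing.
Low-spin: t2g^6 e_g^0, orbital CFSE = -2.4Δo = -68220 cm⁻¹; plus 2 excess pairs × P = +32930 cm⁻¹; total -35290 cm⁻¹.
Thus E(LS) − E(HS) = -23920 cm⁻¹.

-23920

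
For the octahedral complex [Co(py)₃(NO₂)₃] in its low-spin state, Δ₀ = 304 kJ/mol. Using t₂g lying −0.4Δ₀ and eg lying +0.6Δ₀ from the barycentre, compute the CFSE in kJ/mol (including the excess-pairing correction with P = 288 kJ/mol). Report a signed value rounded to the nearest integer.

-154

Ligand charges: 3×(+0) from py and 3×(-1) from NO₂⁻ sum to -3; with overall charge +0, Co is +3.
Group 9 minus oxidation state +3 gives a d⁶ configuration for Co³⁺.
Configuration: t₂g⁶ eg⁰.
Orbital CFSE = 6(-0.4) + 0(0.6) = -2.4Δ₀ = -2.4 × 304 = -730 kJ/mol.
High-spin d⁶ would be t₂g⁴ eg² with 1 pair; low-spin has 3, so 2 excess pairs cost +2P = +576 kJ/mol.
Overall CFSE = -730 + 576 = -154 kJ/mol.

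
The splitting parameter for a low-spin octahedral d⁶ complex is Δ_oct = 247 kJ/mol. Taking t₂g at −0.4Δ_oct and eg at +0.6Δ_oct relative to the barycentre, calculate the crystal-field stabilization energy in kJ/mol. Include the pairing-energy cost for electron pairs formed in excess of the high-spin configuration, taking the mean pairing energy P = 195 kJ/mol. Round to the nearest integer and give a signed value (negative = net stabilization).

-203

Electron filling gives t₂g⁶ eg⁰.
Orbital CFSE = 6(-0.4) + 0(0.6) = -2.4Δ_oct = -2.4 × 247 = -593 kJ/mol.
Pairing penalty: 3 pairs vs 1 in the high-spin reference → 2 extra × P = 390 kJ/mol.
Overall CFSE = -593 + 390 = -203 kJ/mol.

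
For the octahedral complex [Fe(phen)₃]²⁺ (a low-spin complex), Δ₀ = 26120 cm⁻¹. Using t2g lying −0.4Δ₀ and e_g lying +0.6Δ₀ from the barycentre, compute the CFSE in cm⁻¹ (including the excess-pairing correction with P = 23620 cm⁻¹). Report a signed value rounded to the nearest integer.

phen is neutral, so the +2 overall charge sits on Fe: oxidation state +2.
Fe²⁺: group 8, so d-count = 8 − 2 = 6.
Electron filling gives t2g^6 e_g^0.
The orbital stabilization is -2.4Δ₀ = -2.4 × 26120 = -62688 cm⁻¹.
High-spin d⁶ would be t2g^4 e_g^2 with 1 pair; low-spin has 3, so 2 excess pairs cost +2P = +47240 cm⁻¹.
Net CFSE = -62688 + 47240 = -15448 cm⁻¹.

-15448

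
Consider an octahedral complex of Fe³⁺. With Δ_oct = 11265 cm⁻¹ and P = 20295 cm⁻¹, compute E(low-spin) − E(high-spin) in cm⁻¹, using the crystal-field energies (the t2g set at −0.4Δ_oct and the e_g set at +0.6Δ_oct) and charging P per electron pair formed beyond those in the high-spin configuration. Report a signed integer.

18060

Fe is in group 8, so Fe³⁺ is d⁵ (8 − 3 = 5).
High-spin d⁵ fills as t2g^3 e_g^2 with CFSE 3(−0.4) + 2(+0.6) = 0.0Δ_oct = 0 cm⁻¹.
Low-spin t2g^5 e_g^0 gives -2.0Δ_oct = -22530 cm⁻¹, but forming 2 extra pairs costs 2P = 40590 cm⁻¹, so E(LS) = -22530 + 40590 = 18060 cm⁻¹.
The difference is 18060 − (0) = 18060 cm⁻¹, so high-spin lies lower.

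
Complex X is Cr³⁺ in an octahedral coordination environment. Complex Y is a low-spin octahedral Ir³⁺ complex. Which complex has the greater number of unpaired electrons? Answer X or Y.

X: Cr³⁺: group 6, so d-count = 6 − 3 = 3; t2g^3 e_g^0 → 3 unpaired.
Y: Ir³⁺: group 9, so d-count = 9 − 3 = 6; t2g^6 e_g^0 → 0 unpaired.
So X has more unpaired electrons.

X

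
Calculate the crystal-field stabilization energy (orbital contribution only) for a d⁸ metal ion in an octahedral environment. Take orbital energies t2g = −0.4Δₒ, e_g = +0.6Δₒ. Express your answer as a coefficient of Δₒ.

Configuration: t2g^6 e_g^2.
CFSE = 6(-0.4Δₒ) + 2(0.6Δₒ) = -2.4Δₒ + 1.2Δₒ = -1.2Δₒ.

-1.2 Δₒ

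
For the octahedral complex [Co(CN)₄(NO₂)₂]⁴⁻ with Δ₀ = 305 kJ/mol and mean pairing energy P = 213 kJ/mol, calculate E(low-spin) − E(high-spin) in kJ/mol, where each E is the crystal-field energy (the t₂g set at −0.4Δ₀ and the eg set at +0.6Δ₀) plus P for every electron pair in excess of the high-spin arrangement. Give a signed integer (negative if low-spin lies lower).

-92

Ligand charges: 4×(-1) from CN⁻ and 2×(-1) from NO₂⁻ sum to -6; with overall charge -4, Co is +2.
Co is in group 9, so Co²⁺ is d⁷ (9 − 2 = 7).
In the high-spin limit (t₂g⁵ eg²) the orbital term is -0.8Δ₀ = -244 kJ/mol, with no excess pairing.
Low-spin: t₂g⁶ eg¹, orbital CFSE = -1.8Δ₀ = -549 kJ/mol; plus 1 excess pair × P = +213 kJ/mol; total -336 kJ/mol.
The difference is -336 − (-244) = -92 kJ/mol, so low-spin lies lower.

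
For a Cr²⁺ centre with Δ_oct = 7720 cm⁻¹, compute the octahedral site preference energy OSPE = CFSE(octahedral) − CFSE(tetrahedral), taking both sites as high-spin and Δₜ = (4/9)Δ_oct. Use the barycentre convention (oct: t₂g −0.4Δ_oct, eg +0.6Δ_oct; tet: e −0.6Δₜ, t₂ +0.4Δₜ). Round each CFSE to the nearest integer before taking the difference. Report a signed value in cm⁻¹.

Cr is in group 6, so Cr²⁺ is d⁴ (6 − 2 = 4).
Octahedral high-spin t₂g³ eg¹: CFSE = -0.6 × 7720 = -4632 cm⁻¹.
In a tetrahedral site the filling is e² t₂²: CFSE(tet) = -0.4Δₜ = -0.4 × (4/9)(7720) = -1372 cm⁻¹.
Subtracting, OSPE = -4632 − (-1372) = -3260 cm⁻¹.

-3260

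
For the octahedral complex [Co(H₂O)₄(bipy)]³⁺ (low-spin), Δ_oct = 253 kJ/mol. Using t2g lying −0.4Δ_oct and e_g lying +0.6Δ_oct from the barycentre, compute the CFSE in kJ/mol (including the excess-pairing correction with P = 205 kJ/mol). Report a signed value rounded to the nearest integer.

Ligand charges: 4×(+0) from H₂O and 1×(+0) from bipy sum to +0; with overall charge +3, Co is +3.
Co³⁺: group 9, so d-count = 9 − 3 = 6.
Electron filling gives t2g^6 e_g^0.
Orbital CFSE = 6(-0.4) + 0(0.6) = -2.4Δ_oct = -2.4 × 253 = -607 kJ/mol.
Pairing penalty: 3 pairs vs 1 in the high-spin reference → 2 extra × P = 410 kJ/mol.
Combining: -607 + 410 = -197 kJ/mol.

-197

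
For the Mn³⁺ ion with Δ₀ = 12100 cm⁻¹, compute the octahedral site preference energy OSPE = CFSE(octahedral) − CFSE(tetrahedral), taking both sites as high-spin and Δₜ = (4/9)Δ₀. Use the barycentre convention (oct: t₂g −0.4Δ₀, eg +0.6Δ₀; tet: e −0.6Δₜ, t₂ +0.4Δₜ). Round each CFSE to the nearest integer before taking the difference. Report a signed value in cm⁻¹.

-5109

Mn sits in group 7; removing 3 electrons leaves Mn³⁺ with 7 − 3 = 4 d electrons.
Octahedral high-spin t₂g³ eg¹: CFSE = -0.6 × 12100 = -7260 cm⁻¹.
Tetrahedral e² t₂² gives -0.4Δₜ = -0.4 × (4/9) × 12100 = -2151 cm⁻¹.
OSPE = -7260 − (-2151) = -5109 cm⁻¹.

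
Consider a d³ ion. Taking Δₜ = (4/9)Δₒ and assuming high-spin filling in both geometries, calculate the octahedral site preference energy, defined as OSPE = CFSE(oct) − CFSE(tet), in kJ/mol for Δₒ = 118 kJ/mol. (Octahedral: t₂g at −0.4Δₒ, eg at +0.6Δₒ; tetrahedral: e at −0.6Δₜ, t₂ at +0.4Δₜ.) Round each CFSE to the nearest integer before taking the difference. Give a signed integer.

Octahedral high-spin t₂g³ eg⁰: CFSE = -1.2 × 118 = -142 kJ/mol.
Tetrahedral: e² t₂¹, CFSE = 2(−0.6) + 1(+0.4) = -0.8Δₜ = -0.8 × (4/9) × 118 = -42 kJ/mol.
OSPE = CFSE(oct) − CFSE(tet) = -142 − (-42) = -100 kJ/mol.

-100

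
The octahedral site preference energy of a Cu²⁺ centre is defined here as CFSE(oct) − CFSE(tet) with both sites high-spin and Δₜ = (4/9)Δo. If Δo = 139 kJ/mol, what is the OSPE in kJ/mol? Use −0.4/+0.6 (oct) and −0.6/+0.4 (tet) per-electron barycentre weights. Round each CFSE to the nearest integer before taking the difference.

Group 11 minus oxidation state +2 gives a d⁹ configuration for Cu²⁺.
Octahedral high-spin t2g^6 e_g^3: CFSE = -0.6 × 139 = -83 kJ/mol.
In a tetrahedral site the filling is e^4 t2^5: CFSE(tet) = -0.4Δₜ = -0.4 × (4/9)(139) = -25 kJ/mol.
Subtracting, OSPE = -83 − (-25) = -58 kJ/mol.

-58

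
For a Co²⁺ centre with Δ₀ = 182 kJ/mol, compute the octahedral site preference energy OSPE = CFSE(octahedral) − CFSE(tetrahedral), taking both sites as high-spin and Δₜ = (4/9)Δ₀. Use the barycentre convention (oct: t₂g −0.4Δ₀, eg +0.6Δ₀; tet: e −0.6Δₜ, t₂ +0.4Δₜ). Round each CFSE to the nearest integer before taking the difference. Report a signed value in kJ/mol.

Co sits in group 9; removing 2 electrons leaves Co²⁺ with 9 − 2 = 7 d electrons.
Octahedral (high-spin): t₂g⁵ eg², CFSE = 5(−0.4) + 2(+0.6) = -0.8Δ₀ = -0.8 × 182 = -146 kJ/mol.
Tetrahedral e⁴ t₂³ gives -1.2Δₜ = -1.2 × (4/9) × 182 = -97 kJ/mol.
Subtracting, OSPE = -146 − (-97) = -49 kJ/mol.

-49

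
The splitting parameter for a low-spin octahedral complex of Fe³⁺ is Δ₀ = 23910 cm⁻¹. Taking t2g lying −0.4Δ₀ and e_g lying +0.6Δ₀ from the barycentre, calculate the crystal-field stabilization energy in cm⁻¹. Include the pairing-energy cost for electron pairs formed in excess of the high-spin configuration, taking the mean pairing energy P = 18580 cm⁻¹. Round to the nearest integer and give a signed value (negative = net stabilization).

-10660

Fe³⁺: group 8, so d-count = 8 − 3 = 5.
Configuration: t2g^5 e_g^0.
CFSE(orbital) = 5×(-0.4Δ₀) + 0×(0.6Δ₀) = -2.0Δ₀; with Δ₀ = 23910 cm⁻¹ that is -47820 cm⁻¹.
Relative to high-spin t2g^3 e_g^2 (0 paired), the low-spin configuration has 2 additional pairs, contributing +2 × 18580 = +37160 cm⁻¹.
Overall CFSE = -47820 + 37160 = -10660 cm⁻¹.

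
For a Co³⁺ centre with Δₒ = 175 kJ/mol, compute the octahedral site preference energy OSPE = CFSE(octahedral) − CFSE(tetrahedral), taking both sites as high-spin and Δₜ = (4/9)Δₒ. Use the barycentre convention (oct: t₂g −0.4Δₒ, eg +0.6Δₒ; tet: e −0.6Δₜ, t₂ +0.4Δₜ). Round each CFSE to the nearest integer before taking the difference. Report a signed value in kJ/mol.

Co sits in group 9; removing 3 electrons leaves Co³⁺ with 9 − 3 = 6 d electrons.
Octahedral high-spin t₂g⁴ eg²: CFSE = -0.4 × 175 = -70 kJ/mol.
In a tetrahedral site the filling is e³ t₂³: CFSE(tet) = -0.6Δₜ = -0.6 × (4/9)(175) = -47 kJ/mol.
OSPE = CFSE(oct) − CFSE(tet) = -70 − (-47) = -23 kJ/mol.

-23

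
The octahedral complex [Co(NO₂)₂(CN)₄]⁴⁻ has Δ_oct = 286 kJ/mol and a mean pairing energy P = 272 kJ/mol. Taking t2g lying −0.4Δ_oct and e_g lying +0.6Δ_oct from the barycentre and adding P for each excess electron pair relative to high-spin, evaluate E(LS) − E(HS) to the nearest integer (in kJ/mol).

Ligand charges: 2×(-1) from NO₂⁻ and 4×(-1) from CN⁻ sum to -6; with overall charge -4, Co is +2.
Co sits in group 9; removing 2 electrons leaves Co²⁺ with 9 − 2 = 7 d electrons.
In the high-spin limit (t2g^5 e_g^2) the orbital term is -0.8Δ_oct = -229 kJ/mol, with no excess pairing.
For low-spin the configuration is t2g^6 e_g^1: orbital energy -1.8 × 286 = -515 kJ/mol, and 1 additional pair relative to high-spin adds 272 kJ/mol, giving -243 kJ/mol.
E(LS) − E(HS) = -243 − (-229) = -14 kJ/mol.

-14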